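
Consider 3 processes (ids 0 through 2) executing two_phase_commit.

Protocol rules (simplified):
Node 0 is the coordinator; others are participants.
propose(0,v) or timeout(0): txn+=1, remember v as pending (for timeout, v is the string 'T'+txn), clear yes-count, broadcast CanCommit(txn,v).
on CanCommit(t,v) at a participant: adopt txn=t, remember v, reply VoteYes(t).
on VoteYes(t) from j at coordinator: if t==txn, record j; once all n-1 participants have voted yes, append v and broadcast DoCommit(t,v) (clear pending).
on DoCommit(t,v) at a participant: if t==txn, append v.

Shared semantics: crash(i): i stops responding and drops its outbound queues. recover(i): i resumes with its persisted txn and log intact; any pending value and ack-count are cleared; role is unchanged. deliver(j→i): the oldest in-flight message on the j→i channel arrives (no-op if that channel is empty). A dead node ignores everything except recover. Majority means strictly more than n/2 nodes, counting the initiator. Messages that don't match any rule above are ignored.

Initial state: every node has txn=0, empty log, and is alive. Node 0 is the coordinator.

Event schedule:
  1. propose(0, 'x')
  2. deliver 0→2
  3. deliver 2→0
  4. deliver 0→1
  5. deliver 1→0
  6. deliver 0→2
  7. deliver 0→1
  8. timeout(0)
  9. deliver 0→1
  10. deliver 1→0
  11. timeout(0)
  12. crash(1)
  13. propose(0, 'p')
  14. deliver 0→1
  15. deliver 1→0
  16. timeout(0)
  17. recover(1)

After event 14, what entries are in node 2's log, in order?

e1 propose(0,'x'): 0[coor,t=1,-]
e2 deliver 0→2: 2[part,t=1,-]
e3 deliver 2→0: ·
e4 deliver 0→1: 1[part,t=1,-]
e5 deliver 1→0: 0[coor,t=1,x]
e6 deliver 0→2: 2[part,t=1,x]
e7 deliver 0→1: 1[part,t=1,x]
e8 timeout(0): 0[coor,t=2,x]
e9 deliver 0→1: 1[part,t=2,x]
e10 deliver 1→0: ·
e11 timeout(0): 0[coor,t=3,x]
e12 crash(1): 1[✗part,t=2,x]
e13 propose(0,'p'): 0[coor,t=4,x]
e14 deliver 0→1: ·

x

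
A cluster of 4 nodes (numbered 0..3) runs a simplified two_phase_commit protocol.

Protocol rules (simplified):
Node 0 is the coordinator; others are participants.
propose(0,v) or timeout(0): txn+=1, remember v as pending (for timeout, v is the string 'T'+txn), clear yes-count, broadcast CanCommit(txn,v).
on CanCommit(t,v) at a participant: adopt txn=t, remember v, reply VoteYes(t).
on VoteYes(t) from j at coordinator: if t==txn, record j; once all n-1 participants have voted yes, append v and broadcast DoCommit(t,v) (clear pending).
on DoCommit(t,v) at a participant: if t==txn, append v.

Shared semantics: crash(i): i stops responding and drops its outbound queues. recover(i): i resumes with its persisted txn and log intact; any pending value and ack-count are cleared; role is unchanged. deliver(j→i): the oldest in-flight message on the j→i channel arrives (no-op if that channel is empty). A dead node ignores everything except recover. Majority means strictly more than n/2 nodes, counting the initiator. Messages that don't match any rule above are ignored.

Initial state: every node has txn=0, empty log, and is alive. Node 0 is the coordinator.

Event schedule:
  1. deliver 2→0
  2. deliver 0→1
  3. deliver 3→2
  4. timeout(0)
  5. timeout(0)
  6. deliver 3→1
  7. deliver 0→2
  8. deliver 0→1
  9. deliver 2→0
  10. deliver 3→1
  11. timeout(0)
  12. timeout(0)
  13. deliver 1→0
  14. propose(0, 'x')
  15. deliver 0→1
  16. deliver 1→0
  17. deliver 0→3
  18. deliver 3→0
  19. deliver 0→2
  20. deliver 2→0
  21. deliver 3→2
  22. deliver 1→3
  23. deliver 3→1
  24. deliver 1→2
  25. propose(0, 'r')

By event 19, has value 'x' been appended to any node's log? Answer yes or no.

step 1 deliver 2→0: —
step 2 deliver 0→1: —
step 3 deliver 3→2: —
step 4 timeout(0): 0={coor,t=1,log=-}
step 5 timeout(0): 0={coor,t=2,log=-}
step 6 deliver 3→1: —
step 7 deliver 0→2: 2={part,t=1,log=-}
step 8 deliver 0→1: 1={part,t=1,log=-}
step 9 deliver 2→0: —
step 10 deliver 3→1: —
step 11 timeout(0): 0={coor,t=3,log=-}
step 12 timeout(0): 0={coor,t=4,log=-}
step 13 deliver 1→0: —
step 14 propose(0,'x'): 0={coor,t=5,log=-}
step 15 deliver 0→1: 1={part,t=2,log=-}
step 16 deliver 1→0: —
step 17 deliver 0→3: 3={part,t=1,log=-}
step 18 deliver 3→0: —
step 19 deliver 0→2: 2={part,t=2,log=-}

no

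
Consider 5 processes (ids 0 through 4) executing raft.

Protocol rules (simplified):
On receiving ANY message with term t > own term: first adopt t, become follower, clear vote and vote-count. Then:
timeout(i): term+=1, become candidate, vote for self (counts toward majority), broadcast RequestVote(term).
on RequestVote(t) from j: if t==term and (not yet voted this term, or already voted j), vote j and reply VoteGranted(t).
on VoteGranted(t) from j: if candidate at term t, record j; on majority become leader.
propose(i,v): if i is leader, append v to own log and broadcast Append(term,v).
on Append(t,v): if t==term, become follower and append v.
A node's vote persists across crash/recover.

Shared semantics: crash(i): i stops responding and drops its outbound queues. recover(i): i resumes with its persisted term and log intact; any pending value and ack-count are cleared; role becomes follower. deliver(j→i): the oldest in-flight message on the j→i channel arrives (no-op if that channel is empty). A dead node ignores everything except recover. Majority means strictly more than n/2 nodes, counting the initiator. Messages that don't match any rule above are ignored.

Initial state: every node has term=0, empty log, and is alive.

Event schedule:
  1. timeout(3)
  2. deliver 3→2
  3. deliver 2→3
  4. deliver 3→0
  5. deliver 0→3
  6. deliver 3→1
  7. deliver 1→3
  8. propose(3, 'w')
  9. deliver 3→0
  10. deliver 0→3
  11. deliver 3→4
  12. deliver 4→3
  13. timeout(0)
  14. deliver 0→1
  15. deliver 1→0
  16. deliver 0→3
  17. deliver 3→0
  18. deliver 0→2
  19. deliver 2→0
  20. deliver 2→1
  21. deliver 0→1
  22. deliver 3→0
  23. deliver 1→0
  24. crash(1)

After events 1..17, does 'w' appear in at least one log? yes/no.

yes

e1 timeout(3): 3[cand,t=1,-]
e2 deliver 3→2: 2[foll,t=1,-]
e3 deliver 2→3: ·
e4 deliver 3→0: 0[foll,t=1,-]
e5 deliver 0→3: 3[lead,t=1,-]
e6 deliver 3→1: 1[foll,t=1,-]
e7 deliver 1→3: ·
e8 propose(3,'w'): 3[lead,t=1,w]
e9 deliver 3→0: 0[foll,t=1,w]
e10 deliver 0→3: ·
e11 deliver 3→4: 4[foll,t=1,-]
e12 deliver 4→3: ·
e13 timeout(0): 0[cand,t=2,w]
e14 deliver 0→1: 1[foll,t=2,-]
e15 deliver 1→0: ·
e16 deliver 0→3: 3[foll,t=2,w]
e17 deliver 3→0: 0[lead,t=2,w]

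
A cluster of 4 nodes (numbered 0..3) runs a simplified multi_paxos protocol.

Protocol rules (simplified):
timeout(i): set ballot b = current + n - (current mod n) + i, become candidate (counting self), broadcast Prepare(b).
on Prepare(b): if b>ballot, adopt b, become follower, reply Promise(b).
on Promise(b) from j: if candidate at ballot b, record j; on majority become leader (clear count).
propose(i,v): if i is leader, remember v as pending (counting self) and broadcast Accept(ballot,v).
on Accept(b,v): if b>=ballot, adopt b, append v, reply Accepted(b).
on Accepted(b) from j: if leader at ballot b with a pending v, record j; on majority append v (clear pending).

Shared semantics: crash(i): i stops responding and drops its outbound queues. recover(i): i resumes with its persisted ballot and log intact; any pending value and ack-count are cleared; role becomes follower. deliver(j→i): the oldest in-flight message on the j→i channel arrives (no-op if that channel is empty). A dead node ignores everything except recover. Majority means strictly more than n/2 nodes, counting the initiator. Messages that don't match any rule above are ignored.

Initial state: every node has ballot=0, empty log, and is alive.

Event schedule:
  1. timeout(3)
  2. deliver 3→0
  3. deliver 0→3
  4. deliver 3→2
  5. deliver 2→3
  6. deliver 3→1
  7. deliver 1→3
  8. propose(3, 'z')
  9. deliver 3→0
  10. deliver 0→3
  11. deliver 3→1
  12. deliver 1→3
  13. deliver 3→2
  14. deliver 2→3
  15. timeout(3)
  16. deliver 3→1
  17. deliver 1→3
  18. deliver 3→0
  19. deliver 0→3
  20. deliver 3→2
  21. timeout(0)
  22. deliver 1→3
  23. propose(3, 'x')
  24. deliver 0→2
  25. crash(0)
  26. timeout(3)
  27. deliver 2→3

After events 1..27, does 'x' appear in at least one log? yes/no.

no

step 1 timeout(3): 3={cand,b=7,log=-}
step 2 deliver 3→0: 0={foll,b=7,log=-}
step 3 deliver 0→3: —
step 4 deliver 3→2: 2={foll,b=7,log=-}
step 5 deliver 2→3: 3={lead,b=7,log=-}
step 6 deliver 3→1: 1={foll,b=7,log=-}
step 7 deliver 1→3: —
step 8 propose(3,'z'): —
step 9 deliver 3→0: 0={foll,b=7,log=z}
step 10 deliver 0→3: —
step 11 deliver 3→1: 1={foll,b=7,log=z}
step 12 deliver 1→3: 3={lead,b=7,log=z}
step 13 deliver 3→2: 2={foll,b=7,log=z}
step 14 deliver 2→3: —
step 15 timeout(3): 3={cand,b=11,log=z}
step 16 deliver 3→1: 1={foll,b=11,log=z}
step 17 deliver 1→3: —
step 18 deliver 3→0: 0={foll,b=11,log=z}
step 19 deliver 0→3: 3={lead,b=11,log=z}
step 20 deliver 3→2: 2={foll,b=11,log=z}
step 21 timeout(0): 0={cand,b=12,log=z}
step 22 deliver 1→3: —
step 23 propose(3,'x'): —
step 24 deliver 0→2: 2={foll,b=12,log=z}
step 25 crash(0): 0={✗cand,b=12,log=z}
step 26 timeout(3): 3={cand,b=15,log=z}
step 27 deliver 2→3: —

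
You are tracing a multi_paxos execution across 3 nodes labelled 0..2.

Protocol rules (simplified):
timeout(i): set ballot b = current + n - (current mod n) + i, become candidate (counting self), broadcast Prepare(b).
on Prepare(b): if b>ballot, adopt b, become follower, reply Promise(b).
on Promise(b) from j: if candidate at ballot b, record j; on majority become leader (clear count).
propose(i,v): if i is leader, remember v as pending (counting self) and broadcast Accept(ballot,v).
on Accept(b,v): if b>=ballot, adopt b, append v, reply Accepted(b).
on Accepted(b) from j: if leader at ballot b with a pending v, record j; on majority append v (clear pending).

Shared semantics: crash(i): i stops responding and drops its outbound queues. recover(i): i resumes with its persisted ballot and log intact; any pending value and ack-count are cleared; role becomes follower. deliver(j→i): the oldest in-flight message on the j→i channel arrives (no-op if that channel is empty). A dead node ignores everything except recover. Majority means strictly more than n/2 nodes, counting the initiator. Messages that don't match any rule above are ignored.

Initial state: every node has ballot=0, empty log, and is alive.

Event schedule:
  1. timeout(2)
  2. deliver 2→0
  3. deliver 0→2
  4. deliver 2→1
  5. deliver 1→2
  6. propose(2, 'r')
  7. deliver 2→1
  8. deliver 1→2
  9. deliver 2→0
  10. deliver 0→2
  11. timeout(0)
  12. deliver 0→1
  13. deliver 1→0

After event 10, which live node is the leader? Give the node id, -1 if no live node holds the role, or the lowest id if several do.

step 1 timeout(2): 2={cand,b=5,log=-}
step 2 deliver 2→0: 0={foll,b=5,log=-}
step 3 deliver 0→2: 2={lead,b=5,log=-}
step 4 deliver 2→1: 1={foll,b=5,log=-}
step 5 deliver 1→2: —
step 6 propose(2,'r'): —
step 7 deliver 2→1: 1={foll,b=5,log=r}
step 8 deliver 1→2: 2={lead,b=5,log=r}
step 9 deliver 2→0: 0={foll,b=5,log=r}
step 10 deliver 0→2: —

2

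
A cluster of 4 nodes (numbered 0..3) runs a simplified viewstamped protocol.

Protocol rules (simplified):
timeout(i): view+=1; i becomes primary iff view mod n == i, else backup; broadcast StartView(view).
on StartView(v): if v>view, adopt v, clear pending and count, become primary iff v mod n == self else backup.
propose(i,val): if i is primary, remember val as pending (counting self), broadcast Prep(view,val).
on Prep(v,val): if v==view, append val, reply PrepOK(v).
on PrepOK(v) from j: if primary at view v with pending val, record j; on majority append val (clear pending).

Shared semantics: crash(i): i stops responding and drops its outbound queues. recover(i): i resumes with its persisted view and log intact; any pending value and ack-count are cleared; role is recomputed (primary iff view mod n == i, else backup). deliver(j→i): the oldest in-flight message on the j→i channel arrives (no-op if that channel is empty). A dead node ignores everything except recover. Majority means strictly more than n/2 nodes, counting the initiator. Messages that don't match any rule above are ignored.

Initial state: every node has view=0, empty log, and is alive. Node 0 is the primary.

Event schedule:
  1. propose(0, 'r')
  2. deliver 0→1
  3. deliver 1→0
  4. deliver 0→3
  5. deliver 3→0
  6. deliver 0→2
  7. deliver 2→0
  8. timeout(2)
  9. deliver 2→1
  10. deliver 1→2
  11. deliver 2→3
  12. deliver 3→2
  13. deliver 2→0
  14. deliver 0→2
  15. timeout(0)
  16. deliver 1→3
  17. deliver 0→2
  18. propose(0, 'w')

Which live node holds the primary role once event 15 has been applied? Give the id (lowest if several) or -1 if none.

[1] propose(0,'r') → ∅
[2] deliver 0→1 → N1(back v0 [r])
[3] deliver 1→0 → ∅
[4] deliver 0→3 → N3(back v0 [r])
[5] deliver 3→0 → N0(prim v0 [r])
[6] deliver 0→2 → N2(back v0 [r])
[7] deliver 2→0 → ∅
[8] timeout(2) → N2(back v1 [r])
[9] deliver 2→1 → N1(prim v1 [r])
[10] deliver 1→2 → ∅
[11] deliver 2→3 → N3(back v1 [r])
[12] deliver 3→2 → ∅
[13] deliver 2→0 → N0(back v1 [r])
[14] deliver 0→2 → ∅
[15] timeout(0) → N0(back v2 [r])

1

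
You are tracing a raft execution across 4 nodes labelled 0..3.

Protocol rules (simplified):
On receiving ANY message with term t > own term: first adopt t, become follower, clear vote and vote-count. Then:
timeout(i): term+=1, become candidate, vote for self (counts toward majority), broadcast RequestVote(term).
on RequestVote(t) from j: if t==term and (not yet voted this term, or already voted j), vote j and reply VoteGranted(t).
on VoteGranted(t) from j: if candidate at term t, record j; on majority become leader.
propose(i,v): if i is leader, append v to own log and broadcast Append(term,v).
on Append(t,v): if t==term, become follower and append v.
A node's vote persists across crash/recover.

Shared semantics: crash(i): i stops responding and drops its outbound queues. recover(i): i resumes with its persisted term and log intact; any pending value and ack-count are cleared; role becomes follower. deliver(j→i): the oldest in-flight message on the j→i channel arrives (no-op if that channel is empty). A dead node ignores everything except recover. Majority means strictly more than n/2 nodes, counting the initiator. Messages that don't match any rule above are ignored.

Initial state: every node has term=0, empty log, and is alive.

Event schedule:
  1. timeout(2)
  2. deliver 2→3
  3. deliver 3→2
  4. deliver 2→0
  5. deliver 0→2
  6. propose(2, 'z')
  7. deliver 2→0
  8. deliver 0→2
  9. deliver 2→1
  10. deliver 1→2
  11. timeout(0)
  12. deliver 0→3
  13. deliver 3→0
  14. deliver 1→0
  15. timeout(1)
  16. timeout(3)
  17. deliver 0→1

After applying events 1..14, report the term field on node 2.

1. timeout(2):  <2:cand t1 ->
2. deliver 2→3:  <3:foll t1 ->
3. deliver 3→2:  nop
4. deliver 2→0:  <0:foll t1 ->
5. deliver 0→2:  <2:lead t1 ->
6. propose(2,'z'):  <2:lead t1 z>
7. deliver 2→0:  <0:foll t1 z>
8. deliver 0→2:  nop
9. deliver 2→1:  <1:foll t1 ->
10. deliver 1→2:  nop
11. timeout(0):  <0:cand t2 z>
12. deliver 0→3:  <3:foll t2 ->
13. deliver 3→0:  nop
14. deliver 1→0:  nop

1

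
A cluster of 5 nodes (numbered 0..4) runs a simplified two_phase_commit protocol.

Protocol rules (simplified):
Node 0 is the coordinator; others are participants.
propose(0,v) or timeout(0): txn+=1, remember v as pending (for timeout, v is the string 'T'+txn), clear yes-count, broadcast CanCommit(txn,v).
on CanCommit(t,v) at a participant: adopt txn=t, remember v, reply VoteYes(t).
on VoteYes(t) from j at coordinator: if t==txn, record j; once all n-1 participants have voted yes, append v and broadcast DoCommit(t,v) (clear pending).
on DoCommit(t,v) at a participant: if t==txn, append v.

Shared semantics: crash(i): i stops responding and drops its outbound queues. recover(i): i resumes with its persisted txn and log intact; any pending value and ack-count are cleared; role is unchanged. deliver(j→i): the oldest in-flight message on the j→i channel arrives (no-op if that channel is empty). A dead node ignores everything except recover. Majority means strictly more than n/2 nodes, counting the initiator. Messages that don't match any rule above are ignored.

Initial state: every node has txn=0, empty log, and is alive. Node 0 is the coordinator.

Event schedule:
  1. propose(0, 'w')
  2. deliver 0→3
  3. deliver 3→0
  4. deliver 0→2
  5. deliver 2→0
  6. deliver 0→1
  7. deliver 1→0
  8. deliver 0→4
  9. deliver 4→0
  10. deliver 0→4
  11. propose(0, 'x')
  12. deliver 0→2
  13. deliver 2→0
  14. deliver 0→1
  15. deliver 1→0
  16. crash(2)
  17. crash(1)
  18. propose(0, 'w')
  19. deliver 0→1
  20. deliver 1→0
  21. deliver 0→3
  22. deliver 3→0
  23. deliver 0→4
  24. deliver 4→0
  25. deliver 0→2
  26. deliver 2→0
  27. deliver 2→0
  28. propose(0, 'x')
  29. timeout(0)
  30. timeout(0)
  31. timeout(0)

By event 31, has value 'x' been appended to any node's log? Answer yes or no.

no

after 1 — propose(0,'w'): n0:coor/t1/[-]
after 2 — deliver 0→3: n3:part/t1/[-]
after 3 — deliver 3→0: ·
after 4 — deliver 0→2: n2:part/t1/[-]
after 5 — deliver 2→0: ·
after 6 — deliver 0→1: n1:part/t1/[-]
after 7 — deliver 1→0: ·
after 8 — deliver 0→4: n4:part/t1/[-]
after 9 — deliver 4→0: n0:coor/t1/[w]
after 10 — deliver 0→4: n4:part/t1/[w]
after 11 — propose(0,'x'): n0:coor/t2/[w]
after 12 — deliver 0→2: n2:part/t1/[w]
after 13 — deliver 2→0: ·
after 14 — deliver 0→1: n1:part/t1/[w]
after 15 — deliver 1→0: ·
after 16 — crash(2): n2:✗part/t1/[w]
after 17 — crash(1): n1:✗part/t1/[w]
after 18 — propose(0,'w'): n0:coor/t3/[w]
after 19 — deliver 0→1: ·
after 20 — deliver 1→0: ·
after 21 — deliver 0→3: n3:part/t1/[w]
after 22 — deliver 3→0: ·
after 23 — deliver 0→4: n4:part/t2/[w]
after 24 — deliver 4→0: ·
after 25 — deliver 0→2: ·
after 26 — deliver 2→0: ·
after 27 — deliver 2→0: ·
after 28 — propose(0,'x'): n0:coor/t4/[w]
after 29 — timeout(0): n0:coor/t5/[w]
after 30 — timeout(0): n0:coor/t6/[w]
after 31 — timeout(0): n0:coor/t7/[w]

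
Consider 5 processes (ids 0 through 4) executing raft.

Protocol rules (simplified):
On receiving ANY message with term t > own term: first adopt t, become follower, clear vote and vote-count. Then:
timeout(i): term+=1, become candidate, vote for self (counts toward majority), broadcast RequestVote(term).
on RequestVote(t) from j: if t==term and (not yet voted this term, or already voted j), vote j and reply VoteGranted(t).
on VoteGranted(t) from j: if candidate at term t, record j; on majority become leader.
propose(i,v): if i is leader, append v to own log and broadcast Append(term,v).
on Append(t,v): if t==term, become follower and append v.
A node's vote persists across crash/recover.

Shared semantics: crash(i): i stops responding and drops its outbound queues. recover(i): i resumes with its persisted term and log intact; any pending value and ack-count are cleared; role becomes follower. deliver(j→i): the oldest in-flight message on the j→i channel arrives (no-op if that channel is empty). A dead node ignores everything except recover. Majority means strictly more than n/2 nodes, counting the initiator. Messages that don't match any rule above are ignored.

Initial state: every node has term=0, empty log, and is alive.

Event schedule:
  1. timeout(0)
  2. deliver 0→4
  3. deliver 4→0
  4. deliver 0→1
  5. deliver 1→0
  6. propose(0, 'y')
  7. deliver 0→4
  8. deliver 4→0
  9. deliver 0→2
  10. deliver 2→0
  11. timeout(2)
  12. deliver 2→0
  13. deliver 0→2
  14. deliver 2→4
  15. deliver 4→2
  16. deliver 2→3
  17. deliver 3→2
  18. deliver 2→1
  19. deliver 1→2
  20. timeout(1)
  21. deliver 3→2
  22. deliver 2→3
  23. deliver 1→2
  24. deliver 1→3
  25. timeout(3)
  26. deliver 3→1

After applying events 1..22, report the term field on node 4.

e1 timeout(0): 0[cand,t=1,-]
e2 deliver 0→4: 4[foll,t=1,-]
e3 deliver 4→0: ·
e4 deliver 0→1: 1[foll,t=1,-]
e5 deliver 1→0: 0[lead,t=1,-]
e6 propose(0,'y'): 0[lead,t=1,y]
e7 deliver 0→4: 4[foll,t=1,y]
e8 deliver 4→0: ·
e9 deliver 0→2: 2[foll,t=1,-]
e10 deliver 2→0: ·
e11 timeout(2): 2[cand,t=2,-]
e12 deliver 2→0: 0[foll,t=2,y]
e13 deliver 0→2: ·
e14 deliver 2→4: 4[foll,t=2,y]
e15 deliver 4→2: ·
e16 deliver 2→3: 3[foll,t=2,-]
e17 deliver 3→2: 2[lead,t=2,-]
e18 deliver 2→1: 1[foll,t=2,-]
e19 deliver 1→2: ·
e20 timeout(1): 1[cand,t=3,-]
e21 deliver 3→2: ·
e22 deliver 2→3: ·

2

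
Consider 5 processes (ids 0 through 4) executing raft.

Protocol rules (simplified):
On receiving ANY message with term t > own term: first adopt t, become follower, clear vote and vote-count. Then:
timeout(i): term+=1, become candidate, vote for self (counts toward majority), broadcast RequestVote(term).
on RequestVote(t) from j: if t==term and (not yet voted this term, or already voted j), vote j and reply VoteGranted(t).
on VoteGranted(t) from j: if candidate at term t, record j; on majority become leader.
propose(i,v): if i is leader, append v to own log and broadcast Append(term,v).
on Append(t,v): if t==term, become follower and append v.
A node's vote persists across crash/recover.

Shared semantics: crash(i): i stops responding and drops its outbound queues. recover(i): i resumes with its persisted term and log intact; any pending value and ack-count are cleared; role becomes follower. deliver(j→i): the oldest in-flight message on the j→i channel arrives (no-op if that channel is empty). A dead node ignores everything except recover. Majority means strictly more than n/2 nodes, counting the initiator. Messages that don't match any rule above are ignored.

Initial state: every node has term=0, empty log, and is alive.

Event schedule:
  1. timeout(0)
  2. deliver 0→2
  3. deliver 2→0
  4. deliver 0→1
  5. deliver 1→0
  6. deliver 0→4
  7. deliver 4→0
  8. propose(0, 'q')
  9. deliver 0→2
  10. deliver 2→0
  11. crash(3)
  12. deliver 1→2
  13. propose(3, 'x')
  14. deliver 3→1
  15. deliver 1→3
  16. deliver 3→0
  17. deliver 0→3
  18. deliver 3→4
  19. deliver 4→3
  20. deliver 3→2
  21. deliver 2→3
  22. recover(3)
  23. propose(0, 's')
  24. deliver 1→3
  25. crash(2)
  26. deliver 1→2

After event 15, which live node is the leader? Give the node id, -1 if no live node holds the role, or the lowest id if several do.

0

[1] timeout(0) → N0(cand t1 [-])
[2] deliver 0→2 → N2(foll t1 [-])
[3] deliver 2→0 → ∅
[4] deliver 0→1 → N1(foll t1 [-])
[5] deliver 1→0 → N0(lead t1 [-])
[6] deliver 0→4 → N4(foll t1 [-])
[7] deliver 4→0 → ∅
[8] propose(0,'q') → N0(lead t1 [q])
[9] deliver 0→2 → N2(foll t1 [q])
[10] deliver 2→0 → ∅
[11] crash(3) → N3(✗foll t0 [-])
[12] deliver 1→2 → ∅
[13] propose(3,'x') → ∅
[14] deliver 3→1 → ∅
[15] deliver 1→3 → ∅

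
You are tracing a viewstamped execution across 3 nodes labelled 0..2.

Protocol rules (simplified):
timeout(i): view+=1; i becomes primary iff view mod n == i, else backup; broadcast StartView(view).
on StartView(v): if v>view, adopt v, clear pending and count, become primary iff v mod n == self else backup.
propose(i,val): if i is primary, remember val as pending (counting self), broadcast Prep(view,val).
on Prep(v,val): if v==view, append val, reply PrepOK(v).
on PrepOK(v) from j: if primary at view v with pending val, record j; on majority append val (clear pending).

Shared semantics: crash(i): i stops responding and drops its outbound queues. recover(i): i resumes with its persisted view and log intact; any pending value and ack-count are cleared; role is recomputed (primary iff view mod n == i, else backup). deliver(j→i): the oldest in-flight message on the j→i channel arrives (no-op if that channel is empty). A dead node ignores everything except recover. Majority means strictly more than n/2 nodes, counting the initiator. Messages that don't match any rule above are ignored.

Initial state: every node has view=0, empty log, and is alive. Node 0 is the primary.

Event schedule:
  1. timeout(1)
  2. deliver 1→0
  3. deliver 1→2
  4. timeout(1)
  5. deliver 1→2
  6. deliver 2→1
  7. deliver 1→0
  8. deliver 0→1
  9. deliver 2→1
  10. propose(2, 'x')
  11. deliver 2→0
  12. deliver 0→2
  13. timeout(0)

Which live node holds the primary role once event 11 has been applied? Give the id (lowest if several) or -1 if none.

2

step 1 timeout(1): 1={prim,v=1,log=-}
step 2 deliver 1→0: 0={back,v=1,log=-}
step 3 deliver 1→2: 2={back,v=1,log=-}
step 4 timeout(1): 1={back,v=2,log=-}
step 5 deliver 1→2: 2={prim,v=2,log=-}
step 6 deliver 2→1: —
step 7 deliver 1→0: 0={back,v=2,log=-}
step 8 deliver 0→1: —
step 9 deliver 2→1: —
step 10 propose(2,'x'): —
step 11 deliver 2→0: 0={back,v=2,log=x}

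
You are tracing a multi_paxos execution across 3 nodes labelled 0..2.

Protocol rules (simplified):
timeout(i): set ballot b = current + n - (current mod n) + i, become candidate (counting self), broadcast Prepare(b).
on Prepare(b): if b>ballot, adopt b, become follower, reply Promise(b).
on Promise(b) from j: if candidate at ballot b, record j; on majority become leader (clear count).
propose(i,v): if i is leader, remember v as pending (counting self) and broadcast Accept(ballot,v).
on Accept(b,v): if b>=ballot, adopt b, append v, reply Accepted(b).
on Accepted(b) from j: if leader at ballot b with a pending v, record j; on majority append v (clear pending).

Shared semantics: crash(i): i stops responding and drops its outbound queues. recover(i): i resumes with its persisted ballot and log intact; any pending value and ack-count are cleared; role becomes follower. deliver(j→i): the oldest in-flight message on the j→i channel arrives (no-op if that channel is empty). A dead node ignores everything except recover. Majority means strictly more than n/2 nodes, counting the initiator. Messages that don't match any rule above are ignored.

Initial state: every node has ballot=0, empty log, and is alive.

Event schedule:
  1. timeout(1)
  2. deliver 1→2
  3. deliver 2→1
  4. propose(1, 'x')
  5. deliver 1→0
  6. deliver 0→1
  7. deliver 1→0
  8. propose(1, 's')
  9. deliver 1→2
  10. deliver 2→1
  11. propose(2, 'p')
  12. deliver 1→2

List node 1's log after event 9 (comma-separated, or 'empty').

empty

[1] timeout(1) → N1(cand b4 [-])
[2] deliver 1→2 → N2(foll b4 [-])
[3] deliver 2→1 → N1(lead b4 [-])
[4] propose(1,'x') → ∅
[5] deliver 1→0 → N0(foll b4 [-])
[6] deliver 0→1 → ∅
[7] deliver 1→0 → N0(foll b4 [x])
[8] propose(1,'s') → ∅
[9] deliver 1→2 → N2(foll b4 [x])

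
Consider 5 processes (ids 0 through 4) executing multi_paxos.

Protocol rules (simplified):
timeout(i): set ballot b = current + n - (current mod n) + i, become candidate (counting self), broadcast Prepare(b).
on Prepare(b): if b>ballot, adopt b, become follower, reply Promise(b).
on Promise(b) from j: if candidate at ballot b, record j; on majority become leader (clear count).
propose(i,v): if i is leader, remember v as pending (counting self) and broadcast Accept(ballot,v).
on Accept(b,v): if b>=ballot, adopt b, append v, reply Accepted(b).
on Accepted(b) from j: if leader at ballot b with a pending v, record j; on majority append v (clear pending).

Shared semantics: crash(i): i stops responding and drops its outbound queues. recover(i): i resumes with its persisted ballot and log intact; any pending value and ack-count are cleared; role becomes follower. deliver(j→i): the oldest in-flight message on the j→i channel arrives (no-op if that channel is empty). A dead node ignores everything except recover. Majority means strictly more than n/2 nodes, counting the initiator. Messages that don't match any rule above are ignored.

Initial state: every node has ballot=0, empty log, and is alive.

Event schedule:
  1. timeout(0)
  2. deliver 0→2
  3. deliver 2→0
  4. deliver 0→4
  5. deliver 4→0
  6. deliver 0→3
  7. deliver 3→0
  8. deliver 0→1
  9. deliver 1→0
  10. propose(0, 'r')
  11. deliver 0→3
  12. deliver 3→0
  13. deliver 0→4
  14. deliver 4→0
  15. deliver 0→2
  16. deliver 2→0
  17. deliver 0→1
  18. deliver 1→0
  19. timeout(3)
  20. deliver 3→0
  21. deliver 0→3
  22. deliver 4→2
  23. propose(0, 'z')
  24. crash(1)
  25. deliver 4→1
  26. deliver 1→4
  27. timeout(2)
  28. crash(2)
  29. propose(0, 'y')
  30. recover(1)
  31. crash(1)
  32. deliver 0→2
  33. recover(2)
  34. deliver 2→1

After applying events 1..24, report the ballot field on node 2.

step 1 timeout(0): 0={cand,b=5,log=-}
step 2 deliver 0→2: 2={foll,b=5,log=-}
step 3 deliver 2→0: —
step 4 deliver 0→4: 4={foll,b=5,log=-}
step 5 deliver 4→0: 0={lead,b=5,log=-}
step 6 deliver 0→3: 3={foll,b=5,log=-}
step 7 deliver 3→0: —
step 8 deliver 0→1: 1={foll,b=5,log=-}
step 9 deliver 1→0: —
step 10 propose(0,'r'): —
step 11 deliver 0→3: 3={foll,b=5,log=r}
step 12 deliver 3→0: —
step 13 deliver 0→4: 4={foll,b=5,log=r}
step 14 deliver 4→0: 0={lead,b=5,log=r}
step 15 deliver 0→2: 2={foll,b=5,log=r}
step 16 deliver 2→0: —
step 17 deliver 0→1: 1={foll,b=5,log=r}
step 18 deliver 1→0: —
step 19 timeout(3): 3={cand,b=13,log=r}
step 20 deliver 3→0: 0={foll,b=13,log=r}
step 21 deliver 0→3: —
step 22 deliver 4→2: —
step 23 propose(0,'z'): —
step 24 crash(1): 1={✗foll,b=5,log=r}

5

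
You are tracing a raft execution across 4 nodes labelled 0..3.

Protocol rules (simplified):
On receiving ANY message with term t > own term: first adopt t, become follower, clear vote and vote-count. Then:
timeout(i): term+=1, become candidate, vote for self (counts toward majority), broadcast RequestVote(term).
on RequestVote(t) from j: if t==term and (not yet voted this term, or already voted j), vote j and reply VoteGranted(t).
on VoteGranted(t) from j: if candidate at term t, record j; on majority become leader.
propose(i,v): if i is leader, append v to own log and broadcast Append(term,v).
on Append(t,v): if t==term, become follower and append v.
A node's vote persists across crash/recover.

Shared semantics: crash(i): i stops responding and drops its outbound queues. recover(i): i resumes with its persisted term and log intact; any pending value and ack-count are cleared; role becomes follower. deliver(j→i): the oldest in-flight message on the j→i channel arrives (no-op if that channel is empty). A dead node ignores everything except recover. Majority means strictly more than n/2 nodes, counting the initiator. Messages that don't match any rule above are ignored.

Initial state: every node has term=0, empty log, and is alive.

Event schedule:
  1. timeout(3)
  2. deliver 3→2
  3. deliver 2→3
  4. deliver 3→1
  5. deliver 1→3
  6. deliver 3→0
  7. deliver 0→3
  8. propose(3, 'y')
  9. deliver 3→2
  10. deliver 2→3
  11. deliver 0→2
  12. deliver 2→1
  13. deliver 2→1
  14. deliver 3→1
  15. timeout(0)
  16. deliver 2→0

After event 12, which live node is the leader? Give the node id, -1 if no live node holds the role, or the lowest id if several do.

after 1 — timeout(3): n3:cand/t1/[-]
after 2 — deliver 3→2: n2:foll/t1/[-]
after 3 — deliver 2→3: ·
after 4 — deliver 3→1: n1:foll/t1/[-]
after 5 — deliver 1→3: n3:lead/t1/[-]
after 6 — deliver 3→0: n0:foll/t1/[-]
after 7 — deliver 0→3: ·
after 8 — propose(3,'y'): n3:lead/t1/[y]
after 9 — deliver 3→2: n2:foll/t1/[y]
after 10 — deliver 2→3: ·
after 11 — deliver 0→2: ·
after 12 — deliver 2→1: ·

3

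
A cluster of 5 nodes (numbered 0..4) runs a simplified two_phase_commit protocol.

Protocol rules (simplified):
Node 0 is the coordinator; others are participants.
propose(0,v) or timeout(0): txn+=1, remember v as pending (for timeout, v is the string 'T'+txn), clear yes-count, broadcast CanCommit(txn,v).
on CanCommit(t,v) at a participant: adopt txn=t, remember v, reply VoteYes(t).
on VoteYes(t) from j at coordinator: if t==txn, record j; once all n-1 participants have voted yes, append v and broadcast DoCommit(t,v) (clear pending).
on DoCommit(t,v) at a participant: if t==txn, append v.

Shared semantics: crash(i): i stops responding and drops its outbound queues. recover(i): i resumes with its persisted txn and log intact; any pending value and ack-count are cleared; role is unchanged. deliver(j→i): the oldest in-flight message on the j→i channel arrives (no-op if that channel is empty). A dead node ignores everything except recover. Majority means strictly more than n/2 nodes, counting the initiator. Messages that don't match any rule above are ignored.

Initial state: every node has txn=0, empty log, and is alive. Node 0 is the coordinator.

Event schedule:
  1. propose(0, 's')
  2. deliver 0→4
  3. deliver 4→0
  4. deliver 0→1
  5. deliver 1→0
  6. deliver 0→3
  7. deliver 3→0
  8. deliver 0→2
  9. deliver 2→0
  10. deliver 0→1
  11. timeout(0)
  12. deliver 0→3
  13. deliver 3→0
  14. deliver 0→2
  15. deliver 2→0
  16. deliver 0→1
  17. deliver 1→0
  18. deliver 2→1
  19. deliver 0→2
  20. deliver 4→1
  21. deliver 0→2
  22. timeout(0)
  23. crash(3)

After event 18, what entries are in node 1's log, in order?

after 1 — propose(0,'s'): n0:coor/t1/[-]
after 2 — deliver 0→4: n4:part/t1/[-]
after 3 — deliver 4→0: ·
after 4 — deliver 0→1: n1:part/t1/[-]
after 5 — deliver 1→0: ·
after 6 — deliver 0→3: n3:part/t1/[-]
after 7 — deliver 3→0: ·
after 8 — deliver 0→2: n2:part/t1/[-]
after 9 — deliver 2→0: n0:coor/t1/[s]
after 10 — deliver 0→1: n1:part/t1/[s]
after 11 — timeout(0): n0:coor/t2/[s]
after 12 — deliver 0→3: n3:part/t1/[s]
after 13 — deliver 3→0: ·
after 14 — deliver 0→2: n2:part/t1/[s]
after 15 — deliver 2→0: ·
after 16 — deliver 0→1: n1:part/t2/[s]
after 17 — deliver 1→0: ·
after 18 — deliver 2→1: ·

s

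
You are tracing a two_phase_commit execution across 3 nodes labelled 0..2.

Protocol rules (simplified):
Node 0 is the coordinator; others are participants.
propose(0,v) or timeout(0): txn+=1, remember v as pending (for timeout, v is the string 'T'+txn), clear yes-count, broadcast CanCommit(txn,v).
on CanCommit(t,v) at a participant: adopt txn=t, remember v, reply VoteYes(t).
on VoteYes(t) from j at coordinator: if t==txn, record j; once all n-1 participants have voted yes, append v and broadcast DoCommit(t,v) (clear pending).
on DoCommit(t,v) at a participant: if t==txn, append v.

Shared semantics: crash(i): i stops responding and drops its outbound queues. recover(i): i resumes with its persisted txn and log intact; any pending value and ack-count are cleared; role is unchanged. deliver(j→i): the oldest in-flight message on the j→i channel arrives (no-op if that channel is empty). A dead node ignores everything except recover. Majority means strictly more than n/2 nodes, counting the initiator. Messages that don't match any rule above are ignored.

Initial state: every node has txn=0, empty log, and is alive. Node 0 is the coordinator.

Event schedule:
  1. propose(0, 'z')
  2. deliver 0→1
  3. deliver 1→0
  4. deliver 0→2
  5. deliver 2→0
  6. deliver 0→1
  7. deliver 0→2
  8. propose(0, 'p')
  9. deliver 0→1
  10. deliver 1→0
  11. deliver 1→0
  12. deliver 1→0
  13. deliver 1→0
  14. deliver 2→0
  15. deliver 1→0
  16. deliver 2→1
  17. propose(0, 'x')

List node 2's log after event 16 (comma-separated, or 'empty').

z

step 1 propose(0,'z'): 0={coor,t=1,log=-}
step 2 deliver 0→1: 1={part,t=1,log=-}
step 3 deliver 1→0: —
step 4 deliver 0→2: 2={part,t=1,log=-}
step 5 deliver 2→0: 0={coor,t=1,log=z}
step 6 deliver 0→1: 1={part,t=1,log=z}
step 7 deliver 0→2: 2={part,t=1,log=z}
step 8 propose(0,'p'): 0={coor,t=2,log=z}
step 9 deliver 0→1: 1={part,t=2,log=z}
step 10 deliver 1→0: —
step 11 deliver 1→0: —
step 12 deliver 1→0: —
step 13 deliver 1→0: —
step 14 deliver 2→0: —
step 15 deliver 1→0: —
step 16 deliver 2→1: —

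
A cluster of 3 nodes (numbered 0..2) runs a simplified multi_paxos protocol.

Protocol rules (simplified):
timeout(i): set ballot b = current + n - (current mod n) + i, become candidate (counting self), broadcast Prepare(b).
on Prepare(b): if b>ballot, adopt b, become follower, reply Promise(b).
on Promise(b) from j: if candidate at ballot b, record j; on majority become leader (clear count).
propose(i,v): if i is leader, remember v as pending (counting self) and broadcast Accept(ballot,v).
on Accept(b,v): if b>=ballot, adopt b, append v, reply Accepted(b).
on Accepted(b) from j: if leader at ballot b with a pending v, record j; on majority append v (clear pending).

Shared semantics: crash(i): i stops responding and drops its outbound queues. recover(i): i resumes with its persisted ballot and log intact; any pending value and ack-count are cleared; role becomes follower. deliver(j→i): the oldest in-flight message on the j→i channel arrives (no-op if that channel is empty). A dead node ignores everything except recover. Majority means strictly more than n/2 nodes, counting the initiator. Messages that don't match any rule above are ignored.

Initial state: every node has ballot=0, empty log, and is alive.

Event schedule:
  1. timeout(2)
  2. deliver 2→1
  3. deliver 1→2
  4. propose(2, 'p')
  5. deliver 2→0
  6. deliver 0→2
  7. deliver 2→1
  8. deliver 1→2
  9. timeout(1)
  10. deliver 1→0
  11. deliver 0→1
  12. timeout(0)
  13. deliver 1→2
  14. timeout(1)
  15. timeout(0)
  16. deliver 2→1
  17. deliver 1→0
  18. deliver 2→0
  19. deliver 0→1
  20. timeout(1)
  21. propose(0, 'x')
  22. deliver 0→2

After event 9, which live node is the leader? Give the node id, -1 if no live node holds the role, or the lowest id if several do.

2

step 1 timeout(2): 2={cand,b=5,log=-}
step 2 deliver 2→1: 1={foll,b=5,log=-}
step 3 deliver 1→2: 2={lead,b=5,log=-}
step 4 propose(2,'p'): —
step 5 deliver 2→0: 0={foll,b=5,log=-}
step 6 deliver 0→2: —
step 7 deliver 2→1: 1={foll,b=5,log=p}
step 8 deliver 1→2: 2={lead,b=5,log=p}
step 9 timeout(1): 1={cand,b=7,log=p}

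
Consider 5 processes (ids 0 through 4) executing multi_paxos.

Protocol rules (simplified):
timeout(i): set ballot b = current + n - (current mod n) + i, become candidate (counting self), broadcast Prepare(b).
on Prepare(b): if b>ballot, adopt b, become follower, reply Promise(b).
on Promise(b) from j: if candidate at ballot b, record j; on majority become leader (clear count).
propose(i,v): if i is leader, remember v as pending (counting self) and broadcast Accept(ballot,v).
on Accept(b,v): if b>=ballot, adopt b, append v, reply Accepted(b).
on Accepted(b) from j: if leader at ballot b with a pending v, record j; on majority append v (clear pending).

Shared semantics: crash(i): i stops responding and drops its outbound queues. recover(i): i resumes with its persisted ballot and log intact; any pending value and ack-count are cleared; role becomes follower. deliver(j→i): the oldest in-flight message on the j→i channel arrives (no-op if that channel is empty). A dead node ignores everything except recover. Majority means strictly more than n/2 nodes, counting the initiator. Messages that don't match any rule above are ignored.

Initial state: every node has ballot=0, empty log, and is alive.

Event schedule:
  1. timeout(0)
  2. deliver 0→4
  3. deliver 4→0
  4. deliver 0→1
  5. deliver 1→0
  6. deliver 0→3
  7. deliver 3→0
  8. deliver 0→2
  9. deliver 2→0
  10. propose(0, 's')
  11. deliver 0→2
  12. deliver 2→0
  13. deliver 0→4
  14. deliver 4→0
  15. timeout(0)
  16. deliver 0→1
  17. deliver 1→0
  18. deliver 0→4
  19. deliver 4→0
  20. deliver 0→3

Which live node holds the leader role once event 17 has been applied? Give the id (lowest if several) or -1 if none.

after 1 — timeout(0): n0:cand/b5/[-]
after 2 — deliver 0→4: n4:foll/b5/[-]
after 3 — deliver 4→0: ·
after 4 — deliver 0→1: n1:foll/b5/[-]
after 5 — deliver 1→0: n0:lead/b5/[-]
after 6 — deliver 0→3: n3:foll/b5/[-]
after 7 — deliver 3→0: ·
after 8 — deliver 0→2: n2:foll/b5/[-]
after 9 — deliver 2→0: ·
after 10 — propose(0,'s'): ·
after 11 — deliver 0→2: n2:foll/b5/[s]
after 12 — deliver 2→0: ·
after 13 — deliver 0→4: n4:foll/b5/[s]
after 14 — deliver 4→0: n0:lead/b5/[s]
after 15 — timeout(0): n0:cand/b10/[s]
after 16 — deliver 0→1: n1:foll/b5/[s]
after 17 — deliver 1→0: ·

-1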